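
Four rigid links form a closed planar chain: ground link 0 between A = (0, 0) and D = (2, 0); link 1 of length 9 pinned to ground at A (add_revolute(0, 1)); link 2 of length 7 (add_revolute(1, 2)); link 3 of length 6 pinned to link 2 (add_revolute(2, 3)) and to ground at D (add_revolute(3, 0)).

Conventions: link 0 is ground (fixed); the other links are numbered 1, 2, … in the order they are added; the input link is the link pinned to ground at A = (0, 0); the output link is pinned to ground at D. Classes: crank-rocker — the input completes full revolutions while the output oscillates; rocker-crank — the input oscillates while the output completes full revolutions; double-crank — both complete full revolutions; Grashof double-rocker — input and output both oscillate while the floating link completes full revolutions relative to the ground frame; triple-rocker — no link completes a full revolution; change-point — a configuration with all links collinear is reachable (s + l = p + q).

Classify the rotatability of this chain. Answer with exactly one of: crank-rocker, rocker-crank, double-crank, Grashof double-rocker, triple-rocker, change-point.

lengths: ground=2, input=9, coupler=7, output=6
sorted: s=2 (shortest), l=9 (longest), p+q=13
s + l = 11 vs p + q = 13
s + l < p + q (Grashof) with shortest = ground link → double-crank

double-crank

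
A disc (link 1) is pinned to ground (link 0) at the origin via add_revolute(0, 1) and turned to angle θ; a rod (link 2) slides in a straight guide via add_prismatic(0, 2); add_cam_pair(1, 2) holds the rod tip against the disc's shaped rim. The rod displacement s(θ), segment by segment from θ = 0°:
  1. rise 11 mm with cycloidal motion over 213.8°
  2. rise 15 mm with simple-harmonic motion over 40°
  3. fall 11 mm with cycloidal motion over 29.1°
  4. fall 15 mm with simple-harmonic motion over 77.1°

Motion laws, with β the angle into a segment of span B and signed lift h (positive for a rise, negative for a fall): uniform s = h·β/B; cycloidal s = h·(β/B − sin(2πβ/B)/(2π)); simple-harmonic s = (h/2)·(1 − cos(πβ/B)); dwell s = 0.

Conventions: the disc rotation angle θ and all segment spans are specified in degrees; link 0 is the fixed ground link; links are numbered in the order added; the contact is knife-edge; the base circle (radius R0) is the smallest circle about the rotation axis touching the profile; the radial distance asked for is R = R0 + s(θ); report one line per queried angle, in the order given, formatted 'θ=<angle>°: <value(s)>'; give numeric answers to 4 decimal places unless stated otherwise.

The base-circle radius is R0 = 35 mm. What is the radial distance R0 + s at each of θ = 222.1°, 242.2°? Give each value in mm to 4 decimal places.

segment 1 (0° to 213.8°, cycloidal, h = 11) is passed completely: s = 0.0000 + (11) = 11.0000
θ = 222.1° falls in segment 2 (213.8° to 253.8°, simple-harmonic, h = 15): β = 222.1 − 213.8 = 8.3°, B = 40°; Δs = 15/2·(1 − cos(π·0.2075)) = 1.5379; s = 11.0000 + 1.5379 = 12.5379
θ = 242.2° falls in segment 2 (213.8° to 253.8°, simple-harmonic, h = 15): β = 242.2 − 213.8 = 28.4°, B = 40°; Δs = 15/2·(1 − cos(π·0.7100)) = 12.0968; s = 11.0000 + 12.0968 = 23.0968
θ=222.1°: R = R0 + s = 35 + 12.5379 = 47.5379
θ=242.2°: R = R0 + s = 35 + 23.0968 = 58.0968

θ=222.1°: 47.5379
θ=242.2°: 58.0968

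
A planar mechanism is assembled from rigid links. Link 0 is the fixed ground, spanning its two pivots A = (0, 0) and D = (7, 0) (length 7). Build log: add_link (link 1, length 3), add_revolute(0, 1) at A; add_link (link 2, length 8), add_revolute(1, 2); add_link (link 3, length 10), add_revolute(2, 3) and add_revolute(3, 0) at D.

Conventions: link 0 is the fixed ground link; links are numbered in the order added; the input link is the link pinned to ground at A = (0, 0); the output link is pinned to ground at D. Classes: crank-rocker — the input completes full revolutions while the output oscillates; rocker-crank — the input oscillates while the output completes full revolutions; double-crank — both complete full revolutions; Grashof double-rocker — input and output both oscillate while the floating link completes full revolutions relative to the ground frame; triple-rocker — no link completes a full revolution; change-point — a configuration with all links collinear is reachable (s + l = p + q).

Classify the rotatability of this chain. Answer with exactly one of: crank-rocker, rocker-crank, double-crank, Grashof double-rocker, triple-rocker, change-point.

lengths: ground=7, input=3, coupler=8, output=10
sorted: s=3 (shortest), l=10 (longest), p+q=15
s + l = 13 vs p + q = 15
s + l < p + q (Grashof) with shortest = input link → crank-rocker

crank-rocker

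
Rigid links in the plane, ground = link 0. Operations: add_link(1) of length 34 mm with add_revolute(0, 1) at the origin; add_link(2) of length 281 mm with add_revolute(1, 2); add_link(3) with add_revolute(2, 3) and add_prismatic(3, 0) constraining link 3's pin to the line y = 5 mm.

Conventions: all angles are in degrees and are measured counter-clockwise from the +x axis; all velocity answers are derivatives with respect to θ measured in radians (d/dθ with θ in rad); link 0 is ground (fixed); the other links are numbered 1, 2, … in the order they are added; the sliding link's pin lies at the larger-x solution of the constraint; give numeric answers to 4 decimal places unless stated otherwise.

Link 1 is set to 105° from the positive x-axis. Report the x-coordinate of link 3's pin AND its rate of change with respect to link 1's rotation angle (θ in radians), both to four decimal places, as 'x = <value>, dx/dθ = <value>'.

geometry: r = 34 mm, L = 281 mm, e = 5 mm
crank pin P = (r cos θ, r sin θ) = (-8.799848, 32.841478)
h = r sin θ − e = 32.841478 − 5 = 27.841478
x = r cos θ + √(L² − h²) = -8.799848 + 279.617332 = 270.817484
dx/dθ = −r sin θ − h·r cos θ/√(L² − h²) (θ in radians; h = 27.841478) = -31.965278

x = 270.8175, dx/dθ = -31.9653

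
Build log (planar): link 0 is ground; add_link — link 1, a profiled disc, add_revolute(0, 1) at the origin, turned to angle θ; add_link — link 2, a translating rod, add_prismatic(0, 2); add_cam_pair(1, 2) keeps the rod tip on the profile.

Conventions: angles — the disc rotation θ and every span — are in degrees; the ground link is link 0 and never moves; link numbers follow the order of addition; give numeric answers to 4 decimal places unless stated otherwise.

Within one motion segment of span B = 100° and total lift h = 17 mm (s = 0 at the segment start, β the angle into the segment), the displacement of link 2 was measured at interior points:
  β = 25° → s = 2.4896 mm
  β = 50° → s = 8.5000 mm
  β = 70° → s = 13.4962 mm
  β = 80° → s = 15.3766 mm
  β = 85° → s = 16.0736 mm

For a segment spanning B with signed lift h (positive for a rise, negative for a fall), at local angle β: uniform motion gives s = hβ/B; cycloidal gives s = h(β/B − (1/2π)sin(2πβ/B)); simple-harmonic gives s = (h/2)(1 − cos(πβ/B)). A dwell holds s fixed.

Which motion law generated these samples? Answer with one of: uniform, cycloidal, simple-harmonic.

candidates at β/B = r: uniform s = h·r (linear in β); cycloidal s = h·(r − sin(2πr)/(2π)); simple-harmonic s = (h/2)(1 − cos(πr))
β=25°: printed 2.4896 | uniform 4.2500, cycloidal 1.5444, simple-harmonic 2.4896
β=50°: printed 8.5000 | uniform 8.5000, cycloidal 8.5000, simple-harmonic 8.5000
β=70°: printed 13.4962 | uniform 11.9000, cycloidal 14.4732, simple-harmonic 13.4962
β=80°: printed 15.3766 | uniform 13.6000, cycloidal 16.1732, simple-harmonic 15.3766
β=85°: printed 16.0736 | uniform 14.4500, cycloidal 16.6389, simple-harmonic 16.0736
only one law matches every sample → simple-harmonic

simple-harmonic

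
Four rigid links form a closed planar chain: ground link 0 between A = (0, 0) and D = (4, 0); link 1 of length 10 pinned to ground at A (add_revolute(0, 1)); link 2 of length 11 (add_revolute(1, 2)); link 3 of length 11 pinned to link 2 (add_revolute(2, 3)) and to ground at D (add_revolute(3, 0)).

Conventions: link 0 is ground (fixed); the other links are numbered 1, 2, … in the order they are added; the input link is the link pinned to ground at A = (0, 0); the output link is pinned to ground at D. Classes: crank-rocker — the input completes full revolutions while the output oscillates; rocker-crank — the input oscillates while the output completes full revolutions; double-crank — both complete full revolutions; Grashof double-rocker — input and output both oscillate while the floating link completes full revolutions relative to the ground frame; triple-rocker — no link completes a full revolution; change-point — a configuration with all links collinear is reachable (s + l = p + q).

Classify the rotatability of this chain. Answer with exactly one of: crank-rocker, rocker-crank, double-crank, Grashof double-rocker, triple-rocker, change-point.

lengths: ground=4, input=10, coupler=11, output=11
sorted: s=4 (shortest), l=11 (longest), p+q=21
s + l = 15 vs p + q = 21
s + l < p + q (Grashof) with shortest = ground link → double-crank

double-crank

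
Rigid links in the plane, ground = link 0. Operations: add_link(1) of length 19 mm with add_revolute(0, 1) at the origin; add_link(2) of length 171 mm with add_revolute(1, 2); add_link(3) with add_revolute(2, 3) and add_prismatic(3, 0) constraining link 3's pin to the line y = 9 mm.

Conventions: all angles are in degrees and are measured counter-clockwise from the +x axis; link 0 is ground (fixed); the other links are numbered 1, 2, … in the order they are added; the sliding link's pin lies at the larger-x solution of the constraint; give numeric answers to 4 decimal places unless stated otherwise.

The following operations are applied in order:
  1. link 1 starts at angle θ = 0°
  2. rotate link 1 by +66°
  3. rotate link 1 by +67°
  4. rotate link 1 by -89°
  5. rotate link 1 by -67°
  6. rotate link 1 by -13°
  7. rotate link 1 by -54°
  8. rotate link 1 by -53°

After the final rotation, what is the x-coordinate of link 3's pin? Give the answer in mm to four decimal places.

geometry: r = 19 mm, L = 171 mm, e = 9 mm; θ starts at 0°
rotate link 1 by +66°: θ ← 0° +66° = 66°
rotate link 1 by +67°: θ ← 66° +67° = 133°
rotate link 1 by -89°: θ ← 133° -89° = 44°
rotate link 1 by -67°: θ ← 44° -67° = -23°
rotate link 1 by -13°: θ ← -23° -13° = -36°
rotate link 1 by -54°: θ ← -36° -54° = -90°
rotate link 1 by -53°: θ ← -90° -53° = -143°
crank pin P = (r cos θ, r sin θ) = (-15.174075, -11.434485)
h = r sin θ − e = -11.434485 − 9 = -20.434485
x = r cos θ + √(L² − h²) = -15.174075 + 169.774650 = 154.600575

154.6006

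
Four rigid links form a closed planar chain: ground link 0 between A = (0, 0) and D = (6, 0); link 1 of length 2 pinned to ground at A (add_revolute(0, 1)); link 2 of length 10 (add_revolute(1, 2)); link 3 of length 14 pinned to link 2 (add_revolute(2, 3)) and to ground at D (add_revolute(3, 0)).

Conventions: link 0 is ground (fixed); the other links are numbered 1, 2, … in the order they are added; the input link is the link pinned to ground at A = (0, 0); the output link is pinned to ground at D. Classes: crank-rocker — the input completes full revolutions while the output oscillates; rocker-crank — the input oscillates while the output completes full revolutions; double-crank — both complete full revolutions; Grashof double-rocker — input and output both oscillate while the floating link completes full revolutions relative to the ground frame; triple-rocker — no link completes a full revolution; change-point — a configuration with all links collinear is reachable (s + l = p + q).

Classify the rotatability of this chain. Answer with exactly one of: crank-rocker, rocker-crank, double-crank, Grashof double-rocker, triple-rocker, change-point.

lengths: ground=6, input=2, coupler=10, output=14
sorted: s=2 (shortest), l=14 (longest), p+q=16
s + l = 16 vs p + q = 16
s + l = p + q → change-point (collinear configuration reachable)

change-point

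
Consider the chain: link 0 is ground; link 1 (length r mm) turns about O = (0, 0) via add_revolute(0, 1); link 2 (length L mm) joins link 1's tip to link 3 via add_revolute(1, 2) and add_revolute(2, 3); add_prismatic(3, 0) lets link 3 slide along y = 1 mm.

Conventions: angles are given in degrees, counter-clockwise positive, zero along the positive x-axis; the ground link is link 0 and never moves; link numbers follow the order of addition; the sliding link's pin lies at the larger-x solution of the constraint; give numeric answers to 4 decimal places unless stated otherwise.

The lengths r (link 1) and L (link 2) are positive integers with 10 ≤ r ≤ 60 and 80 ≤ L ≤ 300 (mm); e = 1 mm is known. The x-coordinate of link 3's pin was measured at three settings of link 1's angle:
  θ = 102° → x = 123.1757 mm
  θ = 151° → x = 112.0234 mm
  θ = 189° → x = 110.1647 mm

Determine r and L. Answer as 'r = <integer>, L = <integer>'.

constraint per measurement: (x − r cos θ)² + (r sin θ − e)² = L²
subtracting the θ₁ and θ₂ equations cancels the r² and L² terms:
r = (x₁² − x₂²) / (2[(x₁cos θ₁ + e sin θ₁) − (x₂cos θ₂ + e sin θ₂)]) = 18.0000 → r = 18
L² = (x₁ − r cos θ₁)² + (r sin θ₁ − e)² = 16383.9878 → L = 128.0000 → L = 128
check at θ₃=189°: x = 110.1647 (printed 110.1647) ✓

r = 18, L = 128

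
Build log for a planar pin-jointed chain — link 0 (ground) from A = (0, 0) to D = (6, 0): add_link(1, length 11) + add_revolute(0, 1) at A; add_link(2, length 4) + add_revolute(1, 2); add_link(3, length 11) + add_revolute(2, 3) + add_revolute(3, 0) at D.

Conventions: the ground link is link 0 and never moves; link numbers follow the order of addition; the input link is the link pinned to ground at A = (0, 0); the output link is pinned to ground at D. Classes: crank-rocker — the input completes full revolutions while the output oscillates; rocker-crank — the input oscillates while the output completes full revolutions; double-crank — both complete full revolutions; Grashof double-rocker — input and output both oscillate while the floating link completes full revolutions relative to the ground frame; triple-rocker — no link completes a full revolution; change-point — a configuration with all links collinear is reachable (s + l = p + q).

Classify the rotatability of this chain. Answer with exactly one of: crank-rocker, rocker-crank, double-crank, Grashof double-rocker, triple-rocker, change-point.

lengths: ground=6, input=11, coupler=4, output=11
sorted: s=4 (shortest), l=11 (longest), p+q=17
s + l = 15 vs p + q = 17
s + l < p + q (Grashof) with shortest = coupler link → Grashof double-rocker

Grashof double-rocker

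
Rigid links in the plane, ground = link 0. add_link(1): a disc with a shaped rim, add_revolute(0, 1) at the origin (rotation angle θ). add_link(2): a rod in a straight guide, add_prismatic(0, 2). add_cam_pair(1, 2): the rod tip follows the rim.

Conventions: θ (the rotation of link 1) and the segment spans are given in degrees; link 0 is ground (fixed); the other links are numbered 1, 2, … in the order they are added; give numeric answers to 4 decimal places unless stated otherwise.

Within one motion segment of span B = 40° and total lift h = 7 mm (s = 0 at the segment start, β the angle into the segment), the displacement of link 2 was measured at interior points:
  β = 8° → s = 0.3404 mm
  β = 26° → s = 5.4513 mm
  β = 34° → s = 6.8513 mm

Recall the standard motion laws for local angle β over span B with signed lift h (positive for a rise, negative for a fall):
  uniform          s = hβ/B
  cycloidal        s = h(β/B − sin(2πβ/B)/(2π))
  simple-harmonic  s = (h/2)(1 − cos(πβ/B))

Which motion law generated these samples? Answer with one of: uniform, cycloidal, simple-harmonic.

candidates at β/B = r: uniform s = h·r (linear in β); cycloidal s = h·(r − sin(2πr)/(2π)); simple-harmonic s = (h/2)(1 − cos(πr))
β=8°: printed 0.3404 | uniform 1.4000, cycloidal 0.3404, simple-harmonic 0.6684
β=26°: printed 5.4513 | uniform 4.5500, cycloidal 5.4513, simple-harmonic 5.0890
β=34°: printed 6.8513 | uniform 5.9500, cycloidal 6.8513, simple-harmonic 6.6185
only one law matches every sample → cycloidal

cycloidal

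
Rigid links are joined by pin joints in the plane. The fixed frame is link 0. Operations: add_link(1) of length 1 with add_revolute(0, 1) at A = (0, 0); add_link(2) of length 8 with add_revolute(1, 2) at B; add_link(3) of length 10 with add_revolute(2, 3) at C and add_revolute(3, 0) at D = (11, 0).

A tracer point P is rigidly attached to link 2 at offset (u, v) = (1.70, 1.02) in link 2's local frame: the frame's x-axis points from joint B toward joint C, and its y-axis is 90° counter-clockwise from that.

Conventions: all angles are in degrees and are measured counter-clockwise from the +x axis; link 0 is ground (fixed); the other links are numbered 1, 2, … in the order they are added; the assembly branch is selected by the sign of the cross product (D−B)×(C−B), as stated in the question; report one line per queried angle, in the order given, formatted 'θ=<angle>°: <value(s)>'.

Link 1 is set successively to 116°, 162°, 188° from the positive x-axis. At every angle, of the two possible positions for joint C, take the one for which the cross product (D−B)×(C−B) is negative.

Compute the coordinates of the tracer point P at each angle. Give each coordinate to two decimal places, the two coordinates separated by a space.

A=(0,0), D=(11.00,0)
θ=116°: B = A + 1.00·(cos116°, sin116°) = (-0.4384, 0.8988)
θ=116°: |BD| = 11.4736
θ=116°: circle(B,8.00) ∩ circle(D,10.00): a=4.1680, h=6.8285
θ=116°:   candidates: C₊=(4.2517,7.3798) cross=78.347; C₋=(3.1819,-6.2352) cross=-78.347
θ=116°:   branch - wants cross < 0 → take C=(3.1819,-6.2352) (cross=-78.347)
θ=116°: ex = (C−B)/|BC| = (0.4525,-0.8917); ey = (0.8917,0.4525)
θ=116°: P = B + 1.70·ex + 1.02·ey = (1.2405,-0.1556)
θ=162°: B = A + 1.00·(cos162°, sin162°) = (-0.9511, 0.3090)
θ=162°: |BD| = 11.9551
θ=162°: circle(B,8.00) ∩ circle(D,10.00): a=4.4719, h=6.6334
θ=162°:   candidates: C₊=(3.6908,6.8246) cross=79.303; C₋=(3.3479,-6.4378) cross=-79.303
θ=162°:   branch - wants cross < 0 → take C=(3.3479,-6.4378) (cross=-79.303)
θ=162°: ex = (C−B)/|BC| = (0.5374,-0.8433); ey = (0.8433,0.5374)
θ=162°: P = B + 1.70·ex + 1.02·ey = (0.8227,-0.5766)
θ=188°: B = A + 1.00·(cos188°, sin188°) = (-0.9903, -0.1392)
θ=188°: |BD| = 11.9911
θ=188°: circle(B,8.00) ∩ circle(D,10.00): a=4.4944, h=6.6182
θ=188°:   candidates: C₊=(3.4270,6.5307) cross=79.359; C₋=(3.5807,-6.7047) cross=-79.359
θ=188°:   branch - wants cross < 0 → take C=(3.5807,-6.7047) (cross=-79.359)
θ=188°: ex = (C−B)/|BC| = (0.5714,-0.8207); ey = (0.8207,0.5714)
θ=188°: P = B + 1.70·ex + 1.02·ey = (0.8182,-0.9516)

θ=116°: 1.24 -0.16
θ=162°: 0.82 -0.58
θ=188°: 0.82 -0.95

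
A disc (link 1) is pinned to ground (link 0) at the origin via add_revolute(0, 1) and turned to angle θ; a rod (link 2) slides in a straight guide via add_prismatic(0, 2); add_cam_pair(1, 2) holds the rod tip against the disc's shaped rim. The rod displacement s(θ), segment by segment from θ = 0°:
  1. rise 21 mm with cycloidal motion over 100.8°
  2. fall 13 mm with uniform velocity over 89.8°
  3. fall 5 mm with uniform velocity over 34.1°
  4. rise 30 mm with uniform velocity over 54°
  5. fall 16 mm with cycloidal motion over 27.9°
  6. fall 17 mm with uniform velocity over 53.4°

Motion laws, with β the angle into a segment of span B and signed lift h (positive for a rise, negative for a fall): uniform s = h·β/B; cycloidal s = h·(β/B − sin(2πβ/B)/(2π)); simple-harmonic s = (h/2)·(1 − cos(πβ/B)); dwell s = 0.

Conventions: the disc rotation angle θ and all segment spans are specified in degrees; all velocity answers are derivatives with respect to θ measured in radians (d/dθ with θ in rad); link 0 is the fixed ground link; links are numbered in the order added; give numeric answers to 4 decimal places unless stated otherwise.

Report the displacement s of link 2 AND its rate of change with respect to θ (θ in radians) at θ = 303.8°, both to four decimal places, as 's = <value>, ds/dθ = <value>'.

segment 1 (0° to 100.8°, cycloidal, h = 21) is passed completely: s = 0.0000 + (21) = 21.0000
segment 2 (100.8° to 190.6°, uniform, h = -13) is passed completely: s = 21.0000 + (-13) = 8.0000
segment 3 (190.6° to 224.7°, uniform, h = -5) is passed completely: s = 8.0000 + (-5) = 3.0000
segment 4 (224.7° to 278.7°, uniform, h = 30) is passed completely: s = 3.0000 + (30) = 33.0000
θ = 303.8° falls in segment 5 (278.7° to 306.6°, cycloidal, h = -16): β = 303.8 − 278.7 = 25.1°, B = 27.9°; Δs = -16·(0.8996 − sin(2π·0.8996)/(2π)) = -15.8957; s = 33.0000 − 15.8957 = 17.1043
velocity in seg [278.7°–306.6°] (cycloidal), θ in radians: β = 25.1° = 0.4381 rad, B = 27.9° = 0.4869 rad; ds/dθ = (h/B)(1 − cos(2πβ/B)) = ((-16)/0.4869)(1 − cos(2π·0.8996)) = -6.318842 mm/rad

s = 17.1043, ds/dθ = -6.3188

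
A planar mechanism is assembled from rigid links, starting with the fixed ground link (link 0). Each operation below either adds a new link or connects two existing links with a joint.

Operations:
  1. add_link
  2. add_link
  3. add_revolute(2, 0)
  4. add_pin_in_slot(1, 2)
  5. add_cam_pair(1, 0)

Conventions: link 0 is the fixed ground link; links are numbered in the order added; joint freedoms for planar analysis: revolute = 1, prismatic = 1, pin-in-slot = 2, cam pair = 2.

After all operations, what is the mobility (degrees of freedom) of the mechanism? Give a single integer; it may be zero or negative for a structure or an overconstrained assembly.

(L,J1,J2)=(1,0,0); link0 fixed
link1: (2,0,0)
link2: (3,0,0)
R 2-0 [J1]: (3,1,0)
PS 1-2 [J2]: (3,1,1)
C 1-0 [J2]: (3,1,2)
Grübler: 3·2 − 2·1 − 2 = 2

M = 2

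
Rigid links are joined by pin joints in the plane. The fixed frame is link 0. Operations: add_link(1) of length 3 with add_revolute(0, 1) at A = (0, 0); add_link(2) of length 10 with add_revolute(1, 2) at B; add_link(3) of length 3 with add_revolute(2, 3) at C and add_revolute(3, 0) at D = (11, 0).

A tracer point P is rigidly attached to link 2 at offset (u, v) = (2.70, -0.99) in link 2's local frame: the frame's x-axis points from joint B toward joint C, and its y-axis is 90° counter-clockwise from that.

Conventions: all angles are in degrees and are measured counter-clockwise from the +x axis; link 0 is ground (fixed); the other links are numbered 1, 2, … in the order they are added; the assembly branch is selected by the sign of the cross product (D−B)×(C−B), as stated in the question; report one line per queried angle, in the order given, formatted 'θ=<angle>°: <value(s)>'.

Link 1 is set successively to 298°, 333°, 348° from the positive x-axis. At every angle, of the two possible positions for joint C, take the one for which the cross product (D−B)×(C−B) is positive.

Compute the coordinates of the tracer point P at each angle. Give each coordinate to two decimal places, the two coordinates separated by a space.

A=(0,0), D=(11.00,0)
θ=298°: B = A + 3.00·(cos298°, sin298°) = (1.4084, -2.6488)
θ=298°: |BD| = 9.9506
θ=298°: circle(B,10.00) ∩ circle(D,3.00): a=9.5479, h=2.9728
θ=298°:   candidates: C₊=(9.8204,2.7584) cross=29.582; C₋=(11.4032,-2.9728) cross=-29.582
θ=298°:   branch + wants cross > 0 → take C=(9.8204,2.7584) (cross=29.582)
θ=298°: ex = (C−B)/|BC| = (0.8412,0.5407); ey = (-0.5407,0.8412)
θ=298°: P = B + 2.70·ex + -0.99·ey = (4.2150,-2.0217)
θ=333°: B = A + 3.00·(cos333°, sin333°) = (2.6730, -1.3620)
θ=333°: |BD| = 8.4376
θ=333°: circle(B,10.00) ∩ circle(D,3.00): a=9.6113, h=2.7609
θ=333°:   candidates: C₊=(11.7127,2.9141) cross=23.295; C₋=(12.6040,-2.5352) cross=-23.295
θ=333°:   branch + wants cross > 0 → take C=(11.7127,2.9141) (cross=23.295)
θ=333°: ex = (C−B)/|BC| = (0.9040,0.4276); ey = (-0.4276,0.9040)
θ=333°: P = B + 2.70·ex + -0.99·ey = (5.5371,-1.1023)
θ=348°: B = A + 3.00·(cos348°, sin348°) = (2.9344, -0.6237)
θ=348°: |BD| = 8.0896
θ=348°: circle(B,10.00) ∩ circle(D,3.00): a=9.6693, h=2.5504
θ=348°:   candidates: C₊=(12.3783,2.6646) cross=20.632; C₋=(12.7716,-2.4210) cross=-20.632
θ=348°:   branch + wants cross > 0 → take C=(12.3783,2.6646) (cross=20.632)
θ=348°: ex = (C−B)/|BC| = (0.9444,0.3288); ey = (-0.3288,0.9444)
θ=348°: P = B + 2.70·ex + -0.99·ey = (5.8098,-0.6708)

θ=298°: 4.21 -2.02
θ=333°: 5.54 -1.10
θ=348°: 5.81 -0.67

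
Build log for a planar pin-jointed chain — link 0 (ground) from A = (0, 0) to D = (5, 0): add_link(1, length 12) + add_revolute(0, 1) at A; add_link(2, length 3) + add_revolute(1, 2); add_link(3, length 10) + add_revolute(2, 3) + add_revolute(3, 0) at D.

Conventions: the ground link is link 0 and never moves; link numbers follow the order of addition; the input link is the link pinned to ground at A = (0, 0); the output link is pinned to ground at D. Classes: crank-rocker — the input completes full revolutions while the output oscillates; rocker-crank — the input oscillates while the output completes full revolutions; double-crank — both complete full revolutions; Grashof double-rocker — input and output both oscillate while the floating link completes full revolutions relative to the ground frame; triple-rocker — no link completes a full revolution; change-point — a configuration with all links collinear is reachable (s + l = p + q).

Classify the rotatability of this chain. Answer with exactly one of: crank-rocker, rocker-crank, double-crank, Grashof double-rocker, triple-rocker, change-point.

lengths: ground=5, input=12, coupler=3, output=10
sorted: s=3 (shortest), l=12 (longest), p+q=15
s + l = 15 vs p + q = 15
s + l = p + q → change-point (collinear configuration reachable)

change-point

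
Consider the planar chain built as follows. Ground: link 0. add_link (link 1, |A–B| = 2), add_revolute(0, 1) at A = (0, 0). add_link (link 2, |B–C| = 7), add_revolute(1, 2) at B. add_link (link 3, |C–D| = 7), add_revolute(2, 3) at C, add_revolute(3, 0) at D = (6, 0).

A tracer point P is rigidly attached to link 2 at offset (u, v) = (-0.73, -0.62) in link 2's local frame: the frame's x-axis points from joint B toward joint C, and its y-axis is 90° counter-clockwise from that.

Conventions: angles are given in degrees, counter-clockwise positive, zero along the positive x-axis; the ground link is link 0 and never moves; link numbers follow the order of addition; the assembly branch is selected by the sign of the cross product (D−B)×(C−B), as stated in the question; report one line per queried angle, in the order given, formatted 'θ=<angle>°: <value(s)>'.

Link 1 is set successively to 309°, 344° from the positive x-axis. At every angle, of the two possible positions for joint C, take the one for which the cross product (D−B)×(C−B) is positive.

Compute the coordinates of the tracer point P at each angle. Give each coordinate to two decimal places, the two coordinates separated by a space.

A=(0,0), D=(6.00,0)
θ=309°: B = A + 2.00·(cos309°, sin309°) = (1.2586, -1.5543)
θ=309°: |BD| = 4.9896
θ=309°: circle(B,7.00) ∩ circle(D,7.00): a=2.4948, h=6.5403
θ=309°:   candidates: C₊=(1.5920,5.4378) cross=32.634; C₋=(5.6667,-6.9921) cross=-32.634
θ=309°:   branch + wants cross > 0 → take C=(1.5920,5.4378) (cross=32.634)
θ=309°: ex = (C−B)/|BC| = (0.0476,0.9989); ey = (-0.9989,0.0476)
θ=309°: P = B + -0.73·ex + -0.62·ey = (1.8432,-2.3130)
θ=344°: B = A + 2.00·(cos344°, sin344°) = (1.9225, -0.5513)
θ=344°: |BD| = 4.1146
θ=344°: circle(B,7.00) ∩ circle(D,7.00): a=2.0573, h=6.6909
θ=344°:   candidates: C₊=(3.0648,6.3549) cross=27.530; C₋=(4.8577,-6.9062) cross=-27.530
θ=344°:   branch + wants cross > 0 → take C=(3.0648,6.3549) (cross=27.530)
θ=344°: ex = (C−B)/|BC| = (0.1632,0.9866); ey = (-0.9866,0.1632)
θ=344°: P = B + -0.73·ex + -0.62·ey = (2.4151,-1.3727)

θ=309°: 1.84 -2.31
θ=344°: 2.42 -1.37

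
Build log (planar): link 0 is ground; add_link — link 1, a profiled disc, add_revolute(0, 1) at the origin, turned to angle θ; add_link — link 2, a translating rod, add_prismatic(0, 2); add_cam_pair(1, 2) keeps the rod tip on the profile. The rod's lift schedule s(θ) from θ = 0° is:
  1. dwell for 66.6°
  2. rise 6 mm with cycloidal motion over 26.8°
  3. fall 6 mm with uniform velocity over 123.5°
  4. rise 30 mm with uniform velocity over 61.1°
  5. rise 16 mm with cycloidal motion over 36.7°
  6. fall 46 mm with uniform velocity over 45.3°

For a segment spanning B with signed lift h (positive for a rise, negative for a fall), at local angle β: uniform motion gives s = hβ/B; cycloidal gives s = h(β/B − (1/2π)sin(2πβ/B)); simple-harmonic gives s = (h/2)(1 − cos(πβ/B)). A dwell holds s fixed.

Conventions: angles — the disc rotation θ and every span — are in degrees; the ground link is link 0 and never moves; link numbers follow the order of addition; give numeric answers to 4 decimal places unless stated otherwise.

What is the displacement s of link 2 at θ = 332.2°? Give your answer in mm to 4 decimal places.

seg 1 [0°–66.6°] dwell: s stays 0.0000
seg 2 [66.6°–93.4°] cycloidal, h=6: full span → s += 6 → s = 6.0000
seg 3 [93.4°–216.9°] uniform, h=-6: full span → s += -6 → s = 0.0000
seg 4 [216.9°–278°] uniform, h=30: full span → s += 30 → s = 30.0000
seg 5 [278°–314.7°] cycloidal, h=16: full span → s += 16 → s = 46.0000
seg 6 [314.7°–360°] uniform, h=-46: θ=332.2° here. β=17.5, B=45.3. -46·17.5/45.3 = -17.7704 → s = 28.2296

28.2296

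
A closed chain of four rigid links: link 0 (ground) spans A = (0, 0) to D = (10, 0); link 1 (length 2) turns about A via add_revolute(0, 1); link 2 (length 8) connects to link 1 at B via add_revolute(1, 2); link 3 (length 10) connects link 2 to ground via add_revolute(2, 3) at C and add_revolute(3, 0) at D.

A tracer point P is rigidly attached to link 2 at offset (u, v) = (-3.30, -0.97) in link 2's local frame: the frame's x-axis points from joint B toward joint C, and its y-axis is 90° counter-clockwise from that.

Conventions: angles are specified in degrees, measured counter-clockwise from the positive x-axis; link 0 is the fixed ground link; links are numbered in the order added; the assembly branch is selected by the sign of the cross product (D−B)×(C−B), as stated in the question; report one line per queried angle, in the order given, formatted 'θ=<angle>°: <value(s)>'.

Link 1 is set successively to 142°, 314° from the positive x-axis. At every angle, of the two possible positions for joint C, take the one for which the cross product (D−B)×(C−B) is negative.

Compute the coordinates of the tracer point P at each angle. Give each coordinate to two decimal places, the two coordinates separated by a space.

A=(0,0), D=(10.00,0)
θ=142°: B = A + 2.00·(cos142°, sin142°) = (-1.5760, 1.2313)
θ=142°: |BD| = 11.6413
θ=142°: circle(B,8.00) ∩ circle(D,10.00): a=4.2744, h=6.7623
θ=142°:   candidates: C₊=(3.3897,7.5036) cross=78.722; C₋=(1.9592,-5.9452) cross=-78.722
θ=142°:   branch - wants cross < 0 → take C=(1.9592,-5.9452) (cross=-78.722)
θ=142°: ex = (C−B)/|BC| = (0.4419,-0.8971); ey = (0.8971,0.4419)
θ=142°: P = B + -3.30·ex + -0.97·ey = (-3.9044,3.7630)
θ=314°: B = A + 2.00·(cos314°, sin314°) = (1.3893, -1.4387)
θ=314°: |BD| = 8.7300
θ=314°: circle(B,8.00) ∩ circle(D,10.00): a=2.3032, h=7.6613
θ=314°:   candidates: C₊=(2.3985,6.4974) cross=66.883; C₋=(4.9236,-8.6157) cross=-66.883
θ=314°:   branch - wants cross < 0 → take C=(4.9236,-8.6157) (cross=-66.883)
θ=314°: ex = (C−B)/|BC| = (0.4418,-0.8971); ey = (0.8971,0.4418)
θ=314°: P = B + -3.30·ex + -0.97·ey = (-0.9388,1.0933)

θ=142°: -3.90 3.76
θ=314°: -0.94 1.09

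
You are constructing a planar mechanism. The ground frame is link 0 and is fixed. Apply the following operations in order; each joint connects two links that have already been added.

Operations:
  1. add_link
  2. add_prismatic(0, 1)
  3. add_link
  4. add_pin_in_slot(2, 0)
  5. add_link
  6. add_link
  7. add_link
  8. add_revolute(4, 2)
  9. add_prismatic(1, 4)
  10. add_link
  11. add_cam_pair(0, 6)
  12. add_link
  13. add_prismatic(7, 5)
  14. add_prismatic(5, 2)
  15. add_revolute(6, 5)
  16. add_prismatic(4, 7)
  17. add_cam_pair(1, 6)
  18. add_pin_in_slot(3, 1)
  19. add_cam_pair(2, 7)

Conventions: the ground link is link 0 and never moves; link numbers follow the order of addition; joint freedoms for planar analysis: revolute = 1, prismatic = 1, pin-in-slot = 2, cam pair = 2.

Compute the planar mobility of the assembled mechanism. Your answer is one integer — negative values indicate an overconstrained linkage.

ground; <1,0,0>
#1 <2,0,0>
P:0↔1 J1 <2,1,0>
#2 <3,1,0>
PS:2↔0 J2 <3,1,1>
#3 <4,1,1>
#4 <5,1,1>
#5 <6,1,1>
R:4↔2 J1 <6,2,1>
P:1↔4 J1 <6,3,1>
#6 <7,3,1>
C:0↔6 J2 <7,3,2>
#7 <8,3,2>
P:7↔5 J1 <8,4,2>
P:5↔2 J1 <8,5,2>
R:6↔5 J1 <8,6,2>
P:4↔7 J1 <8,7,2>
C:1↔6 J2 <8,7,3>
PS:3↔1 J2 <8,7,4>
C:2↔7 J2 <8,7,5>
3×7 − 2×7 − 1×5 = 2

M = 2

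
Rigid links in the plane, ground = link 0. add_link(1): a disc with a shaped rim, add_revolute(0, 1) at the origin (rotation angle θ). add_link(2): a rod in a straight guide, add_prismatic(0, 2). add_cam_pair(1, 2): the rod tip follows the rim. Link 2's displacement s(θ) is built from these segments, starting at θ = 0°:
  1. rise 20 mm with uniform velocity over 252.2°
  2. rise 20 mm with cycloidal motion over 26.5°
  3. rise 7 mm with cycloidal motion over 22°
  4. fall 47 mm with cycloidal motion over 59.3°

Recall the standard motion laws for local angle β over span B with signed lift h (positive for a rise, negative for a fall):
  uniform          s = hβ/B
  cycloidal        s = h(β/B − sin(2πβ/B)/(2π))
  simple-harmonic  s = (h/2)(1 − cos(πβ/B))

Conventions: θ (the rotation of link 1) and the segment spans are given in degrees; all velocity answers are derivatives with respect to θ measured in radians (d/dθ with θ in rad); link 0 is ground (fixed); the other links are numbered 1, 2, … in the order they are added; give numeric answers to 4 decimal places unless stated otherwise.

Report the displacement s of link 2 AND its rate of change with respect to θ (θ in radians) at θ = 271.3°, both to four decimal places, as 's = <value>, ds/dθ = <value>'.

segment 1 (0° to 252.2°, uniform, h = 20) is passed completely: s = 0.0000 + (20) = 20.0000
θ = 271.3° falls in segment 2 (252.2° to 278.7°, cycloidal, h = 20): β = 271.3 − 252.2 = 19.1°, B = 26.5°; Δs = 20·(0.7208 − sin(2π·0.7208)/(2π)) = 17.5446; s = 20.0000 + 17.5446 = 37.5446
velocity in seg [252.2°–278.7°] (cycloidal), θ in radians: β = 19.1° = 0.3334 rad, B = 26.5° = 0.4625 rad; ds/dθ = (h/B)(1 − cos(2πβ/B)) = (20/0.4625)(1 − cos(2π·0.7208)) = 51.143345 mm/rad

s = 37.5446, ds/dθ = 51.1433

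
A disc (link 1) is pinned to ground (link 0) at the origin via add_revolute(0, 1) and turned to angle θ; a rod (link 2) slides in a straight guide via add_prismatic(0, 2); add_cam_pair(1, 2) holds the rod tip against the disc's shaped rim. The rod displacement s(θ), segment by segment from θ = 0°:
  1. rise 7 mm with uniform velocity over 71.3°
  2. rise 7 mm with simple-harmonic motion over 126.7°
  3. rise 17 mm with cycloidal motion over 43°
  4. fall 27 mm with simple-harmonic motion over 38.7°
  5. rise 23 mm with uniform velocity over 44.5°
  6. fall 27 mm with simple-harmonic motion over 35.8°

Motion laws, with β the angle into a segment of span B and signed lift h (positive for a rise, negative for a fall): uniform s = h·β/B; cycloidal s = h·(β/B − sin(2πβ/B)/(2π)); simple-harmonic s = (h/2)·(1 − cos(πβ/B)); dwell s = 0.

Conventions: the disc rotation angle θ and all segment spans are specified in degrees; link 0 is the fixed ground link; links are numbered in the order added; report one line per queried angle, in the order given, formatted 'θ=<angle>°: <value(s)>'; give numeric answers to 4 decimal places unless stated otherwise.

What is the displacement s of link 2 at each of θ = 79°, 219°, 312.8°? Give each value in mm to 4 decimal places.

segment 1 (0° to 71.3°, uniform, h = 7) is passed completely: s = 0.0000 + (7) = 7.0000
θ = 79° falls in segment 2 (71.3° to 198°, simple-harmonic, h = 7): β = 79 − 71.3 = 7.7°, B = 126.7°; Δs = 7/2·(1 − cos(π·0.0608)) = 0.0636; s = 7.0000 + 0.0636 = 7.0636
segment 2 (71.3° to 198°, simple-harmonic, h = 7) is passed completely: s = 7.0000 + (7) = 14.0000
θ = 219° falls in segment 3 (198° to 241°, cycloidal, h = 17): β = 219 − 198 = 21°, B = 43°; Δs = 17·(0.4884 − sin(2π·0.4884)/(2π)) = 8.1048; s = 14.0000 + 8.1048 = 22.1048
segment 3 (198° to 241°, cycloidal, h = 17) is passed completely: s = 14.0000 + (17) = 31.0000
segment 4 (241° to 279.7°, simple-harmonic, h = -27) is passed completely: s = 31.0000 + (-27) = 4.0000
θ = 312.8° falls in segment 5 (279.7° to 324.2°, uniform, h = 23): β = 312.8 − 279.7 = 33.1°, B = 44.5°; Δs = 23·33.1/44.5 = 17.1079; s = 4.0000 + 17.1079 = 21.1079

θ=79°: 7.0636
θ=219°: 22.1048
θ=312.8°: 21.1079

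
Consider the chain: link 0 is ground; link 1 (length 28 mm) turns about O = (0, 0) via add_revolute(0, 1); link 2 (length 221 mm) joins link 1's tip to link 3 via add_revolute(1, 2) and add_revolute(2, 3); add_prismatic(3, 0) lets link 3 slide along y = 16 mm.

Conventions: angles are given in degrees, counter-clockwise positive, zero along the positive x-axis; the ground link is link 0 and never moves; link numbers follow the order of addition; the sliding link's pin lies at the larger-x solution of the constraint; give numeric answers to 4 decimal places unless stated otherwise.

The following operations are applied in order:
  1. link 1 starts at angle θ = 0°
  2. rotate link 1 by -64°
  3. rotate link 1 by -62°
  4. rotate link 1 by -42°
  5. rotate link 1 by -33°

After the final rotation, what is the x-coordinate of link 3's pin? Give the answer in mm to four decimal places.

geometry: r = 28 mm, L = 221 mm, e = 16 mm; θ starts at 0°
rotate link 1 by -64°: θ ← 0° -64° = -64°
rotate link 1 by -62°: θ ← -64° -62° = -126°
rotate link 1 by -42°: θ ← -126° -42° = -168°
rotate link 1 by -33°: θ ← -168° -33° = -201°
crank pin P = (r cos θ, r sin θ) = (-26.140252, 10.034303)
h = r sin θ − e = 10.034303 − 16 = -5.965697
x = r cos θ + √(L² − h²) = -26.140252 + 220.919466 = 194.779214

194.7792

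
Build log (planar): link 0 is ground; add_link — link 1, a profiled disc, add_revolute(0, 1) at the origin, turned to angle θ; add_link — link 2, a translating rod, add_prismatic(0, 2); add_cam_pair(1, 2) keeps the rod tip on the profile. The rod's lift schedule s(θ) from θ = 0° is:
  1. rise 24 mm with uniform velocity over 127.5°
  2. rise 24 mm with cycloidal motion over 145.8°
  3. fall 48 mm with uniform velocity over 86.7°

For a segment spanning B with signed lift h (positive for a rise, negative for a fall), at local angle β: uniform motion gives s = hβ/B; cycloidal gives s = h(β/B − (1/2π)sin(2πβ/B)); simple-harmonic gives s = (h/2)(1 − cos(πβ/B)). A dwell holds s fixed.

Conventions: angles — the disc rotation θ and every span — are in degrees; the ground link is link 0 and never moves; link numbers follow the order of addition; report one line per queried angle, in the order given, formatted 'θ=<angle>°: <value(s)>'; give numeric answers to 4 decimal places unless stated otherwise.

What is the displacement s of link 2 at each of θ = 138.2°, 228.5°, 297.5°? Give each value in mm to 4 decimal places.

seg 1 [0°–127.5°] uniform, h=24: full span → s += 24 → s = 24.0000
seg 2 [127.5°–273.3°] cycloidal, h=24: θ=138.2° here. β=10.7, B=145.8. 24·(0.0734 − sin(2π·0.0734)/(2π)) = 0.0618 → s = 24.0618
seg 2 [127.5°–273.3°] cycloidal, h=24: θ=228.5° here. β=101, B=145.8. 24·(0.6927 − sin(2π·0.6927)/(2π)) = 20.2006 → s = 44.2006
seg 2 [127.5°–273.3°] cycloidal, h=24: full span → s += 24 → s = 48.0000
seg 3 [273.3°–360°] uniform, h=-48: θ=297.5° here. β=24.2, B=86.7. -48·24.2/86.7 = -13.3979 → s = 34.6021

θ=138.2°: 24.0618
θ=228.5°: 44.2006
θ=297.5°: 34.6021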